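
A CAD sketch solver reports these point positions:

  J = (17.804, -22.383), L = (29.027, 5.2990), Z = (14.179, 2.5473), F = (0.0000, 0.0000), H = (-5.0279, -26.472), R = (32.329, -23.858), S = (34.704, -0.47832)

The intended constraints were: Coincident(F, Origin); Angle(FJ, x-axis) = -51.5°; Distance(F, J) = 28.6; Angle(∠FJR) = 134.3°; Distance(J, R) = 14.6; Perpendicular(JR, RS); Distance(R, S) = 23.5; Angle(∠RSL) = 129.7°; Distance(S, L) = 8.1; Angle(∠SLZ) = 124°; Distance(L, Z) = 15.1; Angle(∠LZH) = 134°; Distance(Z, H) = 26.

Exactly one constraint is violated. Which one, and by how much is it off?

Distance(Z, H) = 26 — off by 8.80.

F = (0.00, 0.00) ✓; FJ at -51.50° ✓; |FJ| = 28.60 ✓; ∠FJR = 134.3° ✓; |JR| = 14.60 ✓; ∠(JR, RS) = 90.00° ✓; |RS| = 23.50 ✓; ∠RSL = 129.7° ✓; |SL| = 8.100 ✓; ∠SLZ = 124.0° ✓; |LZ| = 15.10 ✓; ∠LZH = 134.0° ✓; |ZH| = 34.80 ✗.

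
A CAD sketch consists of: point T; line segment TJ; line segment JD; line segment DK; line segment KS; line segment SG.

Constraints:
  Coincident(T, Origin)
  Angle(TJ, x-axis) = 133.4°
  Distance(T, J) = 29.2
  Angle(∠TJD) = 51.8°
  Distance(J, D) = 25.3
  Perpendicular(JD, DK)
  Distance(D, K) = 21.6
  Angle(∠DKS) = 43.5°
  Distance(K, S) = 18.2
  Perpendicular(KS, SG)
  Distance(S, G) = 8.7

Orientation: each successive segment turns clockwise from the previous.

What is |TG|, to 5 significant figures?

20.563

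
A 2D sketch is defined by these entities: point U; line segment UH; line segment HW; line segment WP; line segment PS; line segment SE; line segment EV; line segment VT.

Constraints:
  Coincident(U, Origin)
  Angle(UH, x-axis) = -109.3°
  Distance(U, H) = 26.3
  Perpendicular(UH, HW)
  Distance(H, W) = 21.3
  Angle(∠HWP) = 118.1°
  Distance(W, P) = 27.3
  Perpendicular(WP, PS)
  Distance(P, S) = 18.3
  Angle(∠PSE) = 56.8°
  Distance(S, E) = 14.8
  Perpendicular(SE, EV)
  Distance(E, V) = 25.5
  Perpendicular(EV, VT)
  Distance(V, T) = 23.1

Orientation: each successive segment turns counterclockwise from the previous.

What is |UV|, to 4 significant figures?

45.14

U is at the origin; UH runs at -109.3° with length 26.3, so H = (-8.693, -24.82). UH ⟂ HW, so HW runs at -19.30°; with |HW| = 21.3, W = (11.41, -31.86). ∠HWP = 118.1° gives WP at 42.60° from the x-axis; with |WP| = 27.3, P = (31.51, -13.38). The perpendicularity gives PS at right angles to WP, so PS runs at 132.6°; with |PS| = 18.3, S = (19.12, 0.08737). ∠PSE = 56.8° gives SE at -104.2° from the x-axis; with |SE| = 14.8, E = (15.49, -14.26). SE is perpendicular to EV, so EV runs at -14.20°; with |EV| = 25.5, V = (40.21, -20.52). Then |UV| = |V − U| = 45.14.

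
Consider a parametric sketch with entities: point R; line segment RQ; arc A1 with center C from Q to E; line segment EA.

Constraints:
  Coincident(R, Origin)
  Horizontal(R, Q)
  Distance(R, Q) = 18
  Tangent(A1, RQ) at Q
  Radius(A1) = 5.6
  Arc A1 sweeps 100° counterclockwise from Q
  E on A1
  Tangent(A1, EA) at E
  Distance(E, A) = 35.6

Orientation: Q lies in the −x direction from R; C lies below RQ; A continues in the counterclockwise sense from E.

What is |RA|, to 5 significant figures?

45.096

R is at the origin; R and Q share the same y with |RQ| = 18.0 and Q on the −x side, so Q = (-18.000, 0.0000). A1 meets RQ tangentially, so CQ is at right angles to RQ, so C = Q + (0, -5.6) = (-18.000, -5.6000). On A1, Q sits at bearing 90° from C; a 100° counterclockwise sweep puts E at bearing 190°, so E = C + 5.6·(cos 190°, sin 190°) = (-23.515, -6.5724). Tangency of A1 to EA means the radius CE is perpendicular to EA, so EA runs along (−sin 190°, cos 190°); with |EA| = 35.6, A = (-17.333, -41.632). Then |RA| = |A − R| = 45.096.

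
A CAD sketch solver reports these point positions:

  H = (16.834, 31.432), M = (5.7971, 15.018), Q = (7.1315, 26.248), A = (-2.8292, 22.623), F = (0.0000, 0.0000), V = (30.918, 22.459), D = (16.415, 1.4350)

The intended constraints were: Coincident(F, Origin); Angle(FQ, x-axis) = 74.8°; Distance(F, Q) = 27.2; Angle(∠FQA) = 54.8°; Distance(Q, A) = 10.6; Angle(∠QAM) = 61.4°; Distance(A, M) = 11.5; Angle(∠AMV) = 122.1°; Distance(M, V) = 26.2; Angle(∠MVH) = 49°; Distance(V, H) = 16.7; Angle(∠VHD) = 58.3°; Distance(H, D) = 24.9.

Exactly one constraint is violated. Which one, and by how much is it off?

Distance(H, D) = 24.9 — off by 5.10.

F = (0.00, 0.00) ✓; FQ at 74.80° ✓; |FQ| = 27.20 ✓; ∠FQA = 54.80° ✓; |QA| = 10.60 ✓; ∠QAM = 61.40° ✓; |AM| = 11.50 ✓; ∠AMV = 122.1° ✓; |MV| = 26.20 ✓; ∠MVH = 49.00° ✓; |VH| = 16.70 ✓; ∠VHD = 58.30° ✓; |HD| = 30.00 ✗.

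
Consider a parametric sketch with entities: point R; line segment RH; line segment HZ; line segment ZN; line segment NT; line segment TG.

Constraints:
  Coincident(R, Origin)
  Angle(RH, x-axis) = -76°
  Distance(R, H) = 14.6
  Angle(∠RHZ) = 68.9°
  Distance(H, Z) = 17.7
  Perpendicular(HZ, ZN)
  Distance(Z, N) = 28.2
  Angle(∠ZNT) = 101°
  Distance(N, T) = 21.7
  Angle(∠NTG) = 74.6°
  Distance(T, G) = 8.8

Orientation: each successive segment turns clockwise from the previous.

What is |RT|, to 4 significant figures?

20.71

R is at the origin; RH runs at -76.0° with length 14.6, so H = (3.532, -14.17). ∠RHZ = 68.9° gives HZ at 172.9° from the x-axis; with |HZ| = 17.7, Z = (-14.03, -11.98). HZ is perpendicular to ZN, so ZN runs at 82.90°; with |ZN| = 28.2, N = (-10.55, 16.01). ∠ZNT = 101.0° gives NT at 3.900° from the x-axis; with |NT| = 21.7, T = (11.10, 17.48). Then |RT| = |T − R| = 20.71.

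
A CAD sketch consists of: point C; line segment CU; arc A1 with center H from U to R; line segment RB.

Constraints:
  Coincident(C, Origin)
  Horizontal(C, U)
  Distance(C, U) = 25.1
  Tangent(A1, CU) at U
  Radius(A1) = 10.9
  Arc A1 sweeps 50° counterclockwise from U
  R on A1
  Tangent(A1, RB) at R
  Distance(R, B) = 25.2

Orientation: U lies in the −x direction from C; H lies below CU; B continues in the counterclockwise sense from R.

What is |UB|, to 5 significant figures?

33.775

On A1, U sits at bearing 90° from H; a 50° counterclockwise sweep puts R at bearing 140°, so R = H + 10.9·(cos 140°, sin 140°) = (-33.450, -3.8936). Since A1 is tangent to RB there, HR ⟂ RB, so RB runs along (−sin 140°, cos 140°); with |RB| = 25.2, B = (-49.648, -23.198). Then |UB| = |B − U| = 33.775.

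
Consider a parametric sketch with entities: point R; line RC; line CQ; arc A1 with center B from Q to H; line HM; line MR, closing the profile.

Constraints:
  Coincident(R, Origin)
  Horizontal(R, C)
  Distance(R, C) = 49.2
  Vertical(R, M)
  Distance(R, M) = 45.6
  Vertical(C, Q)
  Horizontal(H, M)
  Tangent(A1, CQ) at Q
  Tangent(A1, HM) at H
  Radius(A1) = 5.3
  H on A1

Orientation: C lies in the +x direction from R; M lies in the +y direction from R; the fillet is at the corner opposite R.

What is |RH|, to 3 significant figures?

63.3

R is at the origin; R and C share the same y with |RC| = 49.2 and C on the +x side, so C = (49.2, 0.00). RM is vertical with |RM| = 45.6 and M on the +y side, so M = (0.00, 45.6). The virtual corner opposite R is at (49.2, 45.6). The tangent condition forces BQ to be normal to CQ and the tangent condition forces BH to be normal to HM, with radius 5.3, so the center B sits 5.3 in from both sides at B = (43.9, 40.3). That places the tangent points at Q = (49.2, 40.3) on CQ and H = (43.9, 45.6) on HM. Then |RH| = |H − R| = 63.3.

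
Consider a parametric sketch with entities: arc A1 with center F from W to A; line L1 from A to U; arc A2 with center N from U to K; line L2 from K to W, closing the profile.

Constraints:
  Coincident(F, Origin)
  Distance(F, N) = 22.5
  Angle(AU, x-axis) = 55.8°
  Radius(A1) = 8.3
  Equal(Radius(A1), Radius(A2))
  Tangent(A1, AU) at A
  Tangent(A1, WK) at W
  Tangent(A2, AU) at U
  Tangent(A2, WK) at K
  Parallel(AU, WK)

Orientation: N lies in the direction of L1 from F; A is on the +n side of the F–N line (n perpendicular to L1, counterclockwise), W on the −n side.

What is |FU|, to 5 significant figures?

23.982

The slot axis is L1's direction at 55.8°, so u = (cos 55.8°, sin 55.8°) = (0.56208, 0.82708) and n = (−sin 55.8°, cos 55.8°) = (-0.82708, 0.56208). F is at the origin and N lies 22.5 along u from F, so N = 22.5·u = (12.647, 18.609). Tangency of A1 to both parallel lines with radius 8.3 puts A and W at F ± 8.3·n: A = (-6.8648, 4.6653), W = (6.8648, -4.6653). Equal radii place U and K the same way about N: U = N + 8.3·n = (5.7821, 23.275), K = N − 8.3·n = (19.512, 13.944). Then |FU| = |U − F| = 23.982.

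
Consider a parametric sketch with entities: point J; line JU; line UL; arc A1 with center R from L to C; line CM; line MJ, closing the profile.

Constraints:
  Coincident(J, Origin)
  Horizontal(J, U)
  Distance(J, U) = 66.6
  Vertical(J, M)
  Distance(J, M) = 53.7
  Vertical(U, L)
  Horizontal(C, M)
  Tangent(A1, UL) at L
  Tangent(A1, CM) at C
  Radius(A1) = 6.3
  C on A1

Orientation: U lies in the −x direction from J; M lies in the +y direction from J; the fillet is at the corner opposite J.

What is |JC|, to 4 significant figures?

80.75

The virtual corner opposite J is at (-66.60, 53.70). A1 meets UL tangentially, so RL is at right angles to UL and since A1 is tangent to CM there, RC ⟂ CM, with radius 6.3, so the center R sits 6.3 in from both sides at R = (-60.30, 47.40). That places the tangent points at L = (-66.60, 47.40) on UL and C = (-60.30, 53.70) on CM. Then |JC| = |C − J| = 80.75.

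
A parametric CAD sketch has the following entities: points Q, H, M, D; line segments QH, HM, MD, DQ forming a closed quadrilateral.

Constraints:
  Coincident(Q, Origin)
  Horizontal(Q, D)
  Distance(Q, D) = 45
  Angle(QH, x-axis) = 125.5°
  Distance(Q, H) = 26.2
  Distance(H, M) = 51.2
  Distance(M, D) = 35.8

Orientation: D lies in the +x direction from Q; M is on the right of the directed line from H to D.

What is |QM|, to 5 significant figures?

25.007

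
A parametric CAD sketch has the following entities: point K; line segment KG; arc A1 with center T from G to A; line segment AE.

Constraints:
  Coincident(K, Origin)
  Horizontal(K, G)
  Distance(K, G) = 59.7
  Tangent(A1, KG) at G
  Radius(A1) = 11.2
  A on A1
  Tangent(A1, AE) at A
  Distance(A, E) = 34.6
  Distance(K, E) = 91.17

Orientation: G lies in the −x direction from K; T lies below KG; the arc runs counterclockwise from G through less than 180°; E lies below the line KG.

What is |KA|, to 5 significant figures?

70.631

K is at the origin; K and G share the same y with |KG| = 59.7 and G on the −x side, so G = (-59.700, 0.0000). The tangent condition forces TG to be normal to KG, so T = G + (0, -11.2) = (-59.700, -11.200). Since TA ⟂ AE (tangency), |TE| = √(11.2² + 34.6²) = 36.368 regardless of where A sits on A1. So E lies on both circle(K, 91.17) and circle(T, 36.368); the below-KG intersection is E = (-81.938, -39.976). A is the foot of the tangent from E: A = (-70.240, -7.4134).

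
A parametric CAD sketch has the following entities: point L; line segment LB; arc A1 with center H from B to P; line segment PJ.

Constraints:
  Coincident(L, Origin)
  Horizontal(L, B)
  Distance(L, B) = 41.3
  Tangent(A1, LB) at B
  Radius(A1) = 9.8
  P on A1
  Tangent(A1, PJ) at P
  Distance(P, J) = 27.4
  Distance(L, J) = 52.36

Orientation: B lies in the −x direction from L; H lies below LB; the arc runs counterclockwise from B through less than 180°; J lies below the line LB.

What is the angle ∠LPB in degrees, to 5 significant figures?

43.826°

Checks: |HP| = 9.800 ✓; ∠(HP, PJ) = 90.00° ✓; |PJ| = 27.40 ✓; |LJ| = 52.36 ✓.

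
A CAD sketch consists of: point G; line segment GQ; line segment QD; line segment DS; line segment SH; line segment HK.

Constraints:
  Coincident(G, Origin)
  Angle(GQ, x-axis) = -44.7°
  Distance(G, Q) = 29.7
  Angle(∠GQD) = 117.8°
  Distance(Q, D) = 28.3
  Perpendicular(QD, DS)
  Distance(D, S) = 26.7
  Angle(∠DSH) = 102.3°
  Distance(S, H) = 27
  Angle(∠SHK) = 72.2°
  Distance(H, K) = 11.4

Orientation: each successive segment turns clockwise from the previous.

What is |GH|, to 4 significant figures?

16.94

QD is perpendicular to DS, so DS runs at 163.1°; with |DS| = 26.7, S = (-12.66, -40.21). ∠DSH = 102.3° gives SH at 85.40° from the x-axis; with |SH| = 27.0, H = (-10.50, -13.29). Then |GH| = |H − G| = 16.94.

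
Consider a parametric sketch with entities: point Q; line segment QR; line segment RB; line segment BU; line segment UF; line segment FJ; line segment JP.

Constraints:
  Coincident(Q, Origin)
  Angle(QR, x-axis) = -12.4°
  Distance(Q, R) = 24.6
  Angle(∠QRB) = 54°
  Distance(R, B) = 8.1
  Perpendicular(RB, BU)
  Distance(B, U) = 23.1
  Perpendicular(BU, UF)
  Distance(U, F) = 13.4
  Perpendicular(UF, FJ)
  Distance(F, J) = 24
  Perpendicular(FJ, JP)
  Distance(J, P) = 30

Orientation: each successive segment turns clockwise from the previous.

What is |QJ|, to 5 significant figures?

28.691

Q is at the origin; QR runs at -12.4° with length 24.6, so R = (24.026, -5.2825). ∠QRB = 54.0° gives RB at -138.40° from the x-axis; with |RB| = 8.1, B = (17.969, -10.660). RB ⟂ BU, so BU runs at 131.60°; with |BU| = 23.1, U = (2.6323, 6.6138). BU is perpendicular to UF, so UF runs at 41.600°; with |UF| = 13.4, F = (12.653, 15.510). The perpendicularity gives FJ at right angles to UF, so FJ runs at -48.400°; with |FJ| = 24.0, J = (28.587, -2.4367). Then |QJ| = |J − Q| = 28.691.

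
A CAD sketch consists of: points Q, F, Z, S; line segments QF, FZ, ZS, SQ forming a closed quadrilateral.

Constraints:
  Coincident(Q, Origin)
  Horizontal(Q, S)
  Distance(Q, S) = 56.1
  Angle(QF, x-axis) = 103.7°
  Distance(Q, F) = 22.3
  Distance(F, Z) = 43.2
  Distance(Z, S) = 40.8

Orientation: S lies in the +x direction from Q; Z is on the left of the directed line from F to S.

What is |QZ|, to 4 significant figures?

50.23

Checks: |FZ| = 43.20 ✓; |ZS| = 40.80 ✓.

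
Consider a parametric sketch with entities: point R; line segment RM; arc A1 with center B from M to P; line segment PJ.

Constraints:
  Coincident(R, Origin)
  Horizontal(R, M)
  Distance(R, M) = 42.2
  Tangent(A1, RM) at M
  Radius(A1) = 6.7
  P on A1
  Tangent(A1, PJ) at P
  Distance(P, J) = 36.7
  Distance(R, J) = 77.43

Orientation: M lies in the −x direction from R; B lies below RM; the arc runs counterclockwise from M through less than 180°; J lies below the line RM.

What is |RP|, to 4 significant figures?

47.29

Checks: |BP| = 6.700 ✓; ∠(BP, PJ) = 90.00° ✓; |PJ| = 36.70 ✓; |RJ| = 77.43 ✓.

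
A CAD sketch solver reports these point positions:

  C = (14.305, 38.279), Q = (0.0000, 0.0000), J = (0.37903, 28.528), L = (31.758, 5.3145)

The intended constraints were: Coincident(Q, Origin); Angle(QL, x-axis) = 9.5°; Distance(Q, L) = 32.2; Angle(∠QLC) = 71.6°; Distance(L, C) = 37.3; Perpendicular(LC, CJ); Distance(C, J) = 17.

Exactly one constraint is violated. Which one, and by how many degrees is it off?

Perpendicular(LC, CJ) — off by 7.10°.

Q = (0.00, 0.00) ✓; QL at 9.500° ✓; |QL| = 32.20 ✓; ∠QLC = 71.60° ✓; |LC| = 37.30 ✓; ∠(LC, CJ) = 97.10° ✗; |CJ| = 17.00 ✓.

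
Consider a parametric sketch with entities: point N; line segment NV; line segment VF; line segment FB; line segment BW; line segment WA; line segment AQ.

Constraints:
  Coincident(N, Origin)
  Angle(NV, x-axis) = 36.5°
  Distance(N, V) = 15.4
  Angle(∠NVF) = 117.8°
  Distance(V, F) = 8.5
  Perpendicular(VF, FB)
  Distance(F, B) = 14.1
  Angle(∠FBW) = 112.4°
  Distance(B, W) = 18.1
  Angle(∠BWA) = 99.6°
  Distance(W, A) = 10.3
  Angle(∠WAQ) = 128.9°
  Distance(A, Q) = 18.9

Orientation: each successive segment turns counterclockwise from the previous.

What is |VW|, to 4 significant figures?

22.55

N is at the origin; NV runs at 36.5° with length 15.4, so V = (12.38, 9.160). ∠NVF = 117.8° gives VF at 98.70° from the x-axis; with |VF| = 8.5, F = (11.09, 17.56). The perpendicularity gives FB at right angles to VF, so FB runs at -171.3°; with |FB| = 14.1, B = (-2.844, 15.43). ∠FBW = 112.4° gives BW at -103.7° from the x-axis; with |BW| = 18.1, W = (-7.131, -2.155). Then |VW| = |W − V| = 22.55.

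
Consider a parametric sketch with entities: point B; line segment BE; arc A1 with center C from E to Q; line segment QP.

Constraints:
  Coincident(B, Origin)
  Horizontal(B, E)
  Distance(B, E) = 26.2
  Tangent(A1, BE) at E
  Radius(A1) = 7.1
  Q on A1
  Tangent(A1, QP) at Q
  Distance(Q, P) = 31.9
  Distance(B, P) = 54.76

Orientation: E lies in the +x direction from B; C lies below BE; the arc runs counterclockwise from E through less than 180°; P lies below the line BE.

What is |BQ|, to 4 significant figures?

23.78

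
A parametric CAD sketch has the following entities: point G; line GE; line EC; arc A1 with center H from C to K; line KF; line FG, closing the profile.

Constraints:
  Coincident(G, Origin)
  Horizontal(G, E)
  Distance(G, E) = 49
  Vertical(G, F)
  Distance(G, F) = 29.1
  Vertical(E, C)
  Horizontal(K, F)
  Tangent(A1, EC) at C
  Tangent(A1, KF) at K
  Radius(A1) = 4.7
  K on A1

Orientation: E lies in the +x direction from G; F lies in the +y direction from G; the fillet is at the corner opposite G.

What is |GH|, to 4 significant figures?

50.58

GF is vertical with |GF| = 29.1 and F on the +y side, so F = (0.000, 29.10). The virtual corner opposite G is at (49.00, 29.10). The tangent condition forces HC to be normal to EC and the tangent condition forces HK to be normal to KF, with radius 4.7, so the center H sits 4.7 in from both sides at H = (44.30, 24.40). Then |GH| = |H − G| = 50.58.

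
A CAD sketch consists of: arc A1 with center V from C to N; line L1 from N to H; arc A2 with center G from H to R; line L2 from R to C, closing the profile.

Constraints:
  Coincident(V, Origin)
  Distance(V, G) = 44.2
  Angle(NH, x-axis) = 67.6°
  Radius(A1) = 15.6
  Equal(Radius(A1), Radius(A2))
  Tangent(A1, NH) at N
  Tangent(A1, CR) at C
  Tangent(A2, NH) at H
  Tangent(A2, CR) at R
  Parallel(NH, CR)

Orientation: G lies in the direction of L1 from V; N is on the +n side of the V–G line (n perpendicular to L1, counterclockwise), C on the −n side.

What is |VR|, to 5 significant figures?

46.872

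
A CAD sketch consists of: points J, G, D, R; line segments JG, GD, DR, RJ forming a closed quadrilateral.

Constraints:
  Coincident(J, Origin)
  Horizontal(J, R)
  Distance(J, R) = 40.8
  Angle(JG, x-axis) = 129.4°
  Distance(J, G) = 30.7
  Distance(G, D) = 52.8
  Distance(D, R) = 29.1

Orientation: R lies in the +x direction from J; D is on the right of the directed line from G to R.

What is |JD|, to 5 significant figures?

22.195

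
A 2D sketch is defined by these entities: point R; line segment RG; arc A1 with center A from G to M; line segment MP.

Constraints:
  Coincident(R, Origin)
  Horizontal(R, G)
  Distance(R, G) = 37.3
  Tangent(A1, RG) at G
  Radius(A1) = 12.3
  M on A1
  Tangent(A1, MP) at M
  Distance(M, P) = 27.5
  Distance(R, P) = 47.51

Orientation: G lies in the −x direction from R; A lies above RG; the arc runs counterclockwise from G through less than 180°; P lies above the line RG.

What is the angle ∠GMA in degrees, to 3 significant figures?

44.4°

R is at the origin; RG is horizontal with |RG| = 37.3 and G on the −x side, so G = (-37.3, 0.00). Since A1 is tangent to RG there, AG ⟂ RG, so A = G + (0, 12.3) = (-37.3, 12.3). Since AM ⟂ MP (tangency), |AP| = √(12.3² + 27.5²) = 30.1 regardless of where M sits on A1. So P lies on both circle(R, 47.51) and circle(A, 30.1); the above-RG intersection is P = (-25.6, 40.0). M is the foot of the tangent from P: M = (-25.0, 12.6).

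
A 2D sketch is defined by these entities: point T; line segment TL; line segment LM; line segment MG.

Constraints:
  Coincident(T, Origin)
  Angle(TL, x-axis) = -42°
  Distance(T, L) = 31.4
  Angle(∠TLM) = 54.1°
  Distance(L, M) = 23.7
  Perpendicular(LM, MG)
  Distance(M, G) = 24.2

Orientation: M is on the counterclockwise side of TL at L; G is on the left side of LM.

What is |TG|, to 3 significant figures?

5.43

T is at the origin; TL runs at -42.0° with length 31.4, so L = 31.4·(cos -42.0°, sin -42.0°) = (23.3, -21.0). ∠TLM = 54.1°, so LM runs at -42.0° + (180° − 54.1°) = 83.9° from the x-axis; with |LM| = 23.7, M = L + 23.7·(cos 83.9°, sin 83.9°) = (25.9, 2.56). LM is perpendicular to MG; with |MG| = 24.2 on the left of LM, G = M + 24.2·(-0.994, 0.106) = (1.79, 5.13). Then |TG| = |G − T| = 5.43.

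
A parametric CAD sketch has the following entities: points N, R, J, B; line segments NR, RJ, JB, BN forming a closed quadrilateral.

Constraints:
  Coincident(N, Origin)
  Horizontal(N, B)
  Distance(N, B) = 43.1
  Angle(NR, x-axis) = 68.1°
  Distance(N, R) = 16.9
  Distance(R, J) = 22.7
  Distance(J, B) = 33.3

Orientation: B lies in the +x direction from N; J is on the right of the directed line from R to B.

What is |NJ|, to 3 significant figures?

12.4

N is at the origin; N and B share the same y with |NB| = 43.1 and B in +x, so B = (43.1, 0). NR runs at 68.1° with |NR| = 16.9, so R = (6.30, 15.7). J is determined by |RJ| = 22.7 and |JB| = 33.3 together: it lies at the intersection of circle(R, 22.7) and circle(B, 33.3). With |RB| = 40.0, the foot of the radical line on RB is 12.6 from R and the perpendicular offset is √(22.7² − 12.6²) = 18.9. Taking the right-of-RB solution: J = (10.5, -6.63).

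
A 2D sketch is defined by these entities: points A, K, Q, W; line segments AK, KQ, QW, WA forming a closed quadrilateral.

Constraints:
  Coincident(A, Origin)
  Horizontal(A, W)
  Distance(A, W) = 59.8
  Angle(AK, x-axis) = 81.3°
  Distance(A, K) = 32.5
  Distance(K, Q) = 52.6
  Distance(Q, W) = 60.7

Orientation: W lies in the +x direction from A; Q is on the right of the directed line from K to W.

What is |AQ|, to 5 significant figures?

20.595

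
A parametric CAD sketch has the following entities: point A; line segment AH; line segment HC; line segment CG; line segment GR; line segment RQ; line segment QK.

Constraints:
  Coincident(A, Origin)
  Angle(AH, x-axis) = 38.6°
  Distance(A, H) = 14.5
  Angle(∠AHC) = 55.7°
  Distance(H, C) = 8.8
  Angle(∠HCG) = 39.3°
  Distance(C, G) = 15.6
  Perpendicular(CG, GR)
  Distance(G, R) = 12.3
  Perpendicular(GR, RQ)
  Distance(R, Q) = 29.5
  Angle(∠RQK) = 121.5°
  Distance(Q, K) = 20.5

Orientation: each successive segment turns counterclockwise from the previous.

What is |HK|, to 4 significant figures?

33.21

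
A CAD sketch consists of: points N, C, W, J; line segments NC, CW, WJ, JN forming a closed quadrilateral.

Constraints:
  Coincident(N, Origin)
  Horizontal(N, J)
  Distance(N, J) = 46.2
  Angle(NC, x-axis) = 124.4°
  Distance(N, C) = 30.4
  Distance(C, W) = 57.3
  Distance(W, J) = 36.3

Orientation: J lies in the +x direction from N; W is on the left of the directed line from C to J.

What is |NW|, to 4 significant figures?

52.92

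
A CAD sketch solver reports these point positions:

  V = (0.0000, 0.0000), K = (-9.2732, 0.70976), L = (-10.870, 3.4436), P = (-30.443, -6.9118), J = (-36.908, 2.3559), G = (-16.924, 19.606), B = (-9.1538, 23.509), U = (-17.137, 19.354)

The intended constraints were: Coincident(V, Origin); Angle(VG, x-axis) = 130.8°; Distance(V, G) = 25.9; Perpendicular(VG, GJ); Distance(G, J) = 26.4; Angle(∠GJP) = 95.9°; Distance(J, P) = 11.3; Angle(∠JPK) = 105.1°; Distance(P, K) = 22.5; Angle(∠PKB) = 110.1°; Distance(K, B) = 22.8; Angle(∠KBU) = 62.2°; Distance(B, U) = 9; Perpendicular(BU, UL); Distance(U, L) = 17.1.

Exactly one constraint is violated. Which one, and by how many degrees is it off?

Perpendicular(BU, UL) — off by 6.00°.

V = (0.00, 0.00) ✓; VG at 130.8° ✓; |VG| = 25.90 ✓; ∠(VG, GJ) = 90.00° ✓; |GJ| = 26.40 ✓; ∠GJP = 95.90° ✓; |JP| = 11.30 ✓; ∠JPK = 105.1° ✓; |PK| = 22.50 ✓; ∠PKB = 110.1° ✓; |KB| = 22.80 ✓; ∠KBU = 62.20° ✓; |BU| = 9.000 ✓; ∠(BU, UL) = 84.00° ✗; |UL| = 17.10 ✓.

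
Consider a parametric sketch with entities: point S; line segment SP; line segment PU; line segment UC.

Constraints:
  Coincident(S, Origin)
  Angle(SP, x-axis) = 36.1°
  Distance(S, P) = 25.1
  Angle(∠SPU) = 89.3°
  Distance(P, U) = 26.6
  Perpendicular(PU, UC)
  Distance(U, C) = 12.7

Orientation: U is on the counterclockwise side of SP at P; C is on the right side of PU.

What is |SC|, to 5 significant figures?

46.044

∠SPU = 89.3°, so PU runs at 36.1° + (180° − 89.3°) = 126.80° from the x-axis; with |PU| = 26.6, U = P + 26.6·(cos 126.80°, sin 126.80°) = (4.3465, 36.088). PU ⟂ UC; with |UC| = 12.7 on the right of PU, C = U + 12.7·(0.80073, 0.59902) = (14.516, 43.696). Then |SC| = |C − S| = 46.044.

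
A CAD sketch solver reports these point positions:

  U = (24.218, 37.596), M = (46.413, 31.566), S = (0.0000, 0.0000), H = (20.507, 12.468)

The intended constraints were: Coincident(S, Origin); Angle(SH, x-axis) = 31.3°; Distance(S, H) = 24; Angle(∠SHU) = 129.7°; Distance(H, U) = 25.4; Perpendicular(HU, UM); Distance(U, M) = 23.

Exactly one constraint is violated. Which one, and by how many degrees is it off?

Perpendicular(HU, UM) — off by 6.80°.

S = (0.00, 0.00) ✓; SH at 31.30° ✓; |SH| = 24.00 ✓; ∠SHU = 129.7° ✓; |HU| = 25.40 ✓; ∠(HU, UM) = 96.80° ✗; |UM| = 23.00 ✓.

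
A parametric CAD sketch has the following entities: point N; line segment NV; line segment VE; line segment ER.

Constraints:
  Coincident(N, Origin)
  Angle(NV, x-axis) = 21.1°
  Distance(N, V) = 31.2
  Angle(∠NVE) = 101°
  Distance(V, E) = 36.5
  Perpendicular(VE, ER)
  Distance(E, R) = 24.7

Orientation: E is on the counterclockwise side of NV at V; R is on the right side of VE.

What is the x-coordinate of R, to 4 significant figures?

47.02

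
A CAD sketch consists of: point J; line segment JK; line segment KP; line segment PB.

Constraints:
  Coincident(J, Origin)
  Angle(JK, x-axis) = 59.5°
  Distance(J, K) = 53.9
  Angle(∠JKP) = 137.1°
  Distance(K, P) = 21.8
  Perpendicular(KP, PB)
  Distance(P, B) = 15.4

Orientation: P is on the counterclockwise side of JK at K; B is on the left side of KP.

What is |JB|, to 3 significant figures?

64.9

J is at the origin; JK runs at 59.5° with length 53.9, so K = 53.9·(cos 59.5°, sin 59.5°) = (27.4, 46.4). ∠JKP = 137.1°, so KP runs at 59.5° + (180° − 137.1°) = 102° from the x-axis; with |KP| = 21.8, P = K + 21.8·(cos 102°, sin 102°) = (22.7, 67.7). The perpendicularity gives PB at right angles to KP; with |PB| = 15.4 on the left of KP, B = P + 15.4·(-0.977, -0.215) = (7.63, 64.4). Then |JB| = |B − J| = 64.9.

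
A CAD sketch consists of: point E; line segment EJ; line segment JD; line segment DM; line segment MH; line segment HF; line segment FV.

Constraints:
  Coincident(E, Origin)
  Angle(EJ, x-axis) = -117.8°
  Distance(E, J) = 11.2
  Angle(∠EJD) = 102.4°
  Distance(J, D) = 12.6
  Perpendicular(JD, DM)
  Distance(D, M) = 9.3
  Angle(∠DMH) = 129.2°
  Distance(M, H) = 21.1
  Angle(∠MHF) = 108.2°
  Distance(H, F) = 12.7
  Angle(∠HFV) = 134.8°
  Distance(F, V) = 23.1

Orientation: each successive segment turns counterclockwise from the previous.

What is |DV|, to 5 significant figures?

32.645

∠MHF = 108.2° gives HF at 172.40° from the x-axis; with |HF| = 12.7, F = (-6.0668, 11.483). ∠HFV = 134.8° gives FV at -142.40° from the x-axis; with |FV| = 23.1, V = (-24.369, -2.6115). Then |DV| = |V − D| = 32.645.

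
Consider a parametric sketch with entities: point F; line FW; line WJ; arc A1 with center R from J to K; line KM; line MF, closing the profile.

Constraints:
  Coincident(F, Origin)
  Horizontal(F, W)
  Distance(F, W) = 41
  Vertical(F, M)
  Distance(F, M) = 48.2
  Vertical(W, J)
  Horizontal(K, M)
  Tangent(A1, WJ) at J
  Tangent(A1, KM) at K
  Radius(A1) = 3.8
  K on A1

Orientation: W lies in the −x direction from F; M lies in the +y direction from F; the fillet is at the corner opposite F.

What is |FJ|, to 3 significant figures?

60.4

F is at the origin; FW is horizontal with |FW| = 41.0 and W on the −x side, so W = (-41.0, 0.00). F and M share the same x with |FM| = 48.2 and M on the +y side, so M = (0.00, 48.2). The virtual corner opposite F is at (-41.0, 48.2). Tangency of A1 to WJ means the radius RJ is perpendicular to WJ and since A1 is tangent to KM there, RK ⟂ KM, with radius 3.8, so the center R sits 3.8 in from both sides at R = (-37.2, 44.4). That places the tangent points at J = (-41.0, 44.4) on WJ and K = (-37.2, 48.2) on KM. Then |FJ| = |J − F| = 60.4.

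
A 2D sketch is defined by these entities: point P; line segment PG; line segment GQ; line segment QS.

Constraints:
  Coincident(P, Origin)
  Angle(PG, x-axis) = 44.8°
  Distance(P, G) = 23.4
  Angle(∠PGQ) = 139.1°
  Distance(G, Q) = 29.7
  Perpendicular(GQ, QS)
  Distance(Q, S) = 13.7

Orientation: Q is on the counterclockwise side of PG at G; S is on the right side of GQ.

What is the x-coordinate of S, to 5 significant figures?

32.492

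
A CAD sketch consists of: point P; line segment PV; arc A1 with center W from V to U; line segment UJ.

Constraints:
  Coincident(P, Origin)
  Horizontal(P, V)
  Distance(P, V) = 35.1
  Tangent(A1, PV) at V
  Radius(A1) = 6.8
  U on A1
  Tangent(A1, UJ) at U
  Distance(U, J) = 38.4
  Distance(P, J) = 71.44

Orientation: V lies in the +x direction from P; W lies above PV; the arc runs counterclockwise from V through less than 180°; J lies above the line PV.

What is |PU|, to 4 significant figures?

40.79

Checks: |WU| = 6.800 ✓; ∠(WU, UJ) = 90.00° ✓; |UJ| = 38.40 ✓; |PJ| = 71.44 ✓.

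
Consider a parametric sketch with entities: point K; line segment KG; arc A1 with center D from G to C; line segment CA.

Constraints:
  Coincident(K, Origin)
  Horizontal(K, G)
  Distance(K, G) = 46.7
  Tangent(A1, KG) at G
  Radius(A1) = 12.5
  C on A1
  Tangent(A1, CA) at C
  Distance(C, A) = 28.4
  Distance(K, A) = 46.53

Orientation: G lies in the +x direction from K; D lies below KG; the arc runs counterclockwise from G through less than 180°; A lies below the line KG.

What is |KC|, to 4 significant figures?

35.85

Checks: K = (0.00, 0.00) ✓; ∠(DG, GK) = 90.00° ✓; |DG| = 12.50 ✓; |DC| = 12.50 ✓; ∠(DC, CA) = 90.00° ✓; |CA| = 28.40 ✓; |KA| = 46.53 ✓.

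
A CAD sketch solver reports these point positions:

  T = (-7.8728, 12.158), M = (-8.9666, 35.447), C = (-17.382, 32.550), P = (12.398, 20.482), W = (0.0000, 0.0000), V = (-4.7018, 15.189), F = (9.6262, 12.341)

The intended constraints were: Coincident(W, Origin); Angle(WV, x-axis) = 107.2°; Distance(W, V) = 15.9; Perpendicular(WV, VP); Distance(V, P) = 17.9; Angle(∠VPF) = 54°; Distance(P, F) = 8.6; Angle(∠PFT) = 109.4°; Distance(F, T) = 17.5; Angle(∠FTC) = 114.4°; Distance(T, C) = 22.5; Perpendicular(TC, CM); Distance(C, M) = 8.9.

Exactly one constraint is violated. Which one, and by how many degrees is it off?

Perpendicular(TC, CM) — off by 6.00°.

W = (0.00, 0.00) ✓; WV at 107.2° ✓; |WV| = 15.90 ✓; ∠(WV, VP) = 90.00° ✓; |VP| = 17.90 ✓; ∠VPF = 54.00° ✓; |PF| = 8.600 ✓; ∠PFT = 109.4° ✓; |FT| = 17.50 ✓; ∠FTC = 114.4° ✓; |TC| = 22.50 ✓; ∠(TC, CM) = 96.00° ✗; |CM| = 8.900 ✓.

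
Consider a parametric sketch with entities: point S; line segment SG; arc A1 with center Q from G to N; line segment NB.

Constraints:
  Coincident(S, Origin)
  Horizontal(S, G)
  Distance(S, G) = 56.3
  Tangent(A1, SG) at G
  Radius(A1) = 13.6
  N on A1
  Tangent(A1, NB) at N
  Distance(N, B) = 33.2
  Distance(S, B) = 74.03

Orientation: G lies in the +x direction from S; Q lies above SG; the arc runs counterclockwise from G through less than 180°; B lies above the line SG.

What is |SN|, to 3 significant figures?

71.3

Checks: |QN| = 13.60 ✓; ∠(QN, NB) = 90.00° ✓; |NB| = 33.20 ✓; |SB| = 74.03 ✓.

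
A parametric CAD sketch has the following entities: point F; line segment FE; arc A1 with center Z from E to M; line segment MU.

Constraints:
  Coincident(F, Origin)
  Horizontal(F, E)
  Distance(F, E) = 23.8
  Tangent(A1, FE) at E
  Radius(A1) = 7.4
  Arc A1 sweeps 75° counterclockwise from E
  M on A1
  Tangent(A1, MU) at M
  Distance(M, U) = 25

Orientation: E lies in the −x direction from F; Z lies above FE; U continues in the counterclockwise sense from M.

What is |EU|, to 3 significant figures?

32.6

On A1, E sits at bearing -90° from Z; a 75° counterclockwise sweep puts M at bearing -15°, so M = Z + 7.4·(cos -15°, sin -15°) = (-16.7, 5.48). Tangency of A1 to MU means the radius ZM is perpendicular to MU, so MU runs along (−sin -15°, cos -15°); with |MU| = 25.0, U = (-10.2, 29.6). Then |EU| = |U − E| = 32.6.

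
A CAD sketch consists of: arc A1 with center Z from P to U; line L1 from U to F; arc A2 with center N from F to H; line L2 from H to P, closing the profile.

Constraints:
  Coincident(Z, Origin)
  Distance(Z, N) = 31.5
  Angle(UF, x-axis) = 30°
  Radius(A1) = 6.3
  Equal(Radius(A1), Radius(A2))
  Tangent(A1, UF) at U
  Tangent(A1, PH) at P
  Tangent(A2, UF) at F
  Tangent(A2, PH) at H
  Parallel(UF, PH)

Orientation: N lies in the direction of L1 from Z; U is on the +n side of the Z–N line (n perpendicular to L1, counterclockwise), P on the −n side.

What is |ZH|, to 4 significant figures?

32.12

Tangency of A1 to both parallel lines with radius 6.3 puts U and P at Z ± 6.3·n: U = (-3.150, 5.456), P = (3.150, -5.456). Equal radii place F and H the same way about N: F = N + 6.3·n = (24.13, 21.21), H = N − 6.3·n = (30.43, 10.29). Then |ZH| = |H − Z| = 32.12.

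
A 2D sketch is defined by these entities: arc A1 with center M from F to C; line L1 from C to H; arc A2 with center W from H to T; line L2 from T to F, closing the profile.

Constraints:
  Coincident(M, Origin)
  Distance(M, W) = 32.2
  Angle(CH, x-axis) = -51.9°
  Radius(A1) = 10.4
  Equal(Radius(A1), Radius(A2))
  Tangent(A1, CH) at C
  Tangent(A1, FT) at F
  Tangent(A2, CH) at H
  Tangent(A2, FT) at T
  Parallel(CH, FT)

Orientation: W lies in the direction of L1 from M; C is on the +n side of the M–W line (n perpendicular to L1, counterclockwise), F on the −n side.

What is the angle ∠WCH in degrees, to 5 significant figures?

17.899°

The slot axis is L1's direction at -51.9°, so u = (cos -51.9°, sin -51.9°) = (0.61704, -0.78694) and n = (−sin -51.9°, cos -51.9°) = (0.78694, 0.61704). M is at the origin and W lies 32.2 along u from M, so W = 32.2·u = (19.869, -25.339). Tangency of A1 to both parallel lines with radius 10.4 puts C and F at M ± 10.4·n: C = (8.1841, 6.4172), F = (-8.1841, -6.4172). Equal radii place H and T the same way about W: H = W + 10.4·n = (28.053, -18.922), T = W − 10.4·n = (11.684, -31.756). Then cos ∠WCH = CW·CH / (|CW||CH|), giving 17.899°.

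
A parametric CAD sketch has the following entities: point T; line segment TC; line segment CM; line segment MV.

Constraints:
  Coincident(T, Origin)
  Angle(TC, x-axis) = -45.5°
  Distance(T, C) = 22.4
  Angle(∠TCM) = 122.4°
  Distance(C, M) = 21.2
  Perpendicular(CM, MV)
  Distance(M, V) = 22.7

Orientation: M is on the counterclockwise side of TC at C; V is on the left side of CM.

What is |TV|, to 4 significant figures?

33.42

T is at the origin; TC runs at -45.5° with length 22.4, so C = 22.4·(cos -45.5°, sin -45.5°) = (15.70, -15.98). ∠TCM = 122.4°, so CM runs at -45.5° + (180° − 122.4°) = 12.10° from the x-axis; with |CM| = 21.2, M = C + 21.2·(cos 12.10°, sin 12.10°) = (36.43, -11.53). The perpendicularity gives MV at right angles to CM; with |MV| = 22.7 on the left of CM, V = M + 22.7·(-0.2096, 0.9778) = (31.67, 10.66). Then |TV| = |V − T| = 33.42.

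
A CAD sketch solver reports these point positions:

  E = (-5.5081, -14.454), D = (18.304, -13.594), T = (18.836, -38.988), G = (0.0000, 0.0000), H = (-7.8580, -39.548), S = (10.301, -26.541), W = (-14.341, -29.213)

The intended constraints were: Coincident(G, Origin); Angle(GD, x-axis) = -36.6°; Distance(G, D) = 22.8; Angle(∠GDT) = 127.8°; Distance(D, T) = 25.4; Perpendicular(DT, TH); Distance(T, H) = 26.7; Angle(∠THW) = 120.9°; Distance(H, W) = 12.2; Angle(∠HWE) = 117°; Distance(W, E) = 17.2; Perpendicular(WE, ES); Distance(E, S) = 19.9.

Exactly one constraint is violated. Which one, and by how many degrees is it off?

Perpendicular(WE, ES) — off by 6.50°.

G = (0.00, 0.00) ✓; GD at -36.60° ✓; |GD| = 22.80 ✓; ∠GDT = 127.8° ✓; |DT| = 25.40 ✓; ∠(DT, TH) = 90.00° ✓; |TH| = 26.70 ✓; ∠THW = 120.9° ✓; |HW| = 12.20 ✓; ∠HWE = 117.0° ✓; |WE| = 17.20 ✓; ∠(WE, ES) = 96.50° ✗; |ES| = 19.90 ✓.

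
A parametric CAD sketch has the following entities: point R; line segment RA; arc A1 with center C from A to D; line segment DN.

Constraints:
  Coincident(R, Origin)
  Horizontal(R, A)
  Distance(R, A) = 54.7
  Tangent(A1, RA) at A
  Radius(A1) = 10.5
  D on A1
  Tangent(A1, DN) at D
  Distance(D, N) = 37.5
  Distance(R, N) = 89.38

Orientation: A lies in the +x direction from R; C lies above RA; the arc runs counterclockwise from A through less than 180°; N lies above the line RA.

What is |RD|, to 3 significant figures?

64.6

Checks: |RA| = 54.70 ✓; |CD| = 10.50 ✓; ∠(CD, DN) = 90.00° ✓; |DN| = 37.50 ✓; |RN| = 89.38 ✓.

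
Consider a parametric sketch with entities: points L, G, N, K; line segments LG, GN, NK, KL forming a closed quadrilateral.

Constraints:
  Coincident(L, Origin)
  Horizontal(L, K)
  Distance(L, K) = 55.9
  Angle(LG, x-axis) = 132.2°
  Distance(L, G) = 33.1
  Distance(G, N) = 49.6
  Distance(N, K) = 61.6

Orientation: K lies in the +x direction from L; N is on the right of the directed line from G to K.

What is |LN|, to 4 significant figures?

20.90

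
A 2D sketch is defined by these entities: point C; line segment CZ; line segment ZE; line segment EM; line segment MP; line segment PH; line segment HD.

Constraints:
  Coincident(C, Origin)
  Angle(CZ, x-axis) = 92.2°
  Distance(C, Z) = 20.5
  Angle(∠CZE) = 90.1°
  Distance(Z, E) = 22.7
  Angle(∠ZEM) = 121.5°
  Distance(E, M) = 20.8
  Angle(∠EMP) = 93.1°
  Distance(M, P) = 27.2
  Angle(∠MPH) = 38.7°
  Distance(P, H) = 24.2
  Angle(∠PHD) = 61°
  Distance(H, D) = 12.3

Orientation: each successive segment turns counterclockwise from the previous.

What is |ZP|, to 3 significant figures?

35.0

C is at the origin; CZ runs at 92.2° with length 20.5, so Z = (-0.787, 20.5). ∠CZE = 90.1° gives ZE at -178° from the x-axis; with |ZE| = 22.7, E = (-23.5, 19.7). ∠ZEM = 121.5° gives EM at -119° from the x-axis; with |EM| = 20.8, M = (-33.7, 1.53). ∠EMP = 93.1° gives MP at -32.5° from the x-axis; with |MP| = 27.2, P = (-10.7, -13.1). Then |ZP| = |P − Z| = 35.0.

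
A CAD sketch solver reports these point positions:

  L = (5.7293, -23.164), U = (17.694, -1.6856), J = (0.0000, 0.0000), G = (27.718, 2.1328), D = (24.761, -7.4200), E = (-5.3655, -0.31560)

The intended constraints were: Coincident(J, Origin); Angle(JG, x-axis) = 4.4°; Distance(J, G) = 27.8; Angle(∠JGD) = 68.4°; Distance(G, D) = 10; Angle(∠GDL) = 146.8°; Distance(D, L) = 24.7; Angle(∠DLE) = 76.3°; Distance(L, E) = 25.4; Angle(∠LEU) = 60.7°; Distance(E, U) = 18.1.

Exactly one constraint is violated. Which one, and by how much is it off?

Distance(E, U) = 18.1 — off by 5.00.

J = (0.00, 0.00) ✓; JG at 4.400° ✓; |JG| = 27.80 ✓; ∠JGD = 68.40° ✓; |GD| = 10.00 ✓; ∠GDL = 146.8° ✓; |DL| = 24.70 ✓; ∠DLE = 76.30° ✓; |LE| = 25.40 ✓; ∠LEU = 60.70° ✓; |EU| = 23.10 ✗.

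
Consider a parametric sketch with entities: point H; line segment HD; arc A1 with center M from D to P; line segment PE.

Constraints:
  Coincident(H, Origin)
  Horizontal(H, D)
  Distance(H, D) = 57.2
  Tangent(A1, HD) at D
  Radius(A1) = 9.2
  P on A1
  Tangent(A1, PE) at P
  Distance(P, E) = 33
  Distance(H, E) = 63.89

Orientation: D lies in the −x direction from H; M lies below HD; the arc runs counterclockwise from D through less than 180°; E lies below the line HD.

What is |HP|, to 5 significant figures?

66.551

H is at the origin; HD is horizontal with |HD| = 57.2 and D on the −x side, so D = (-57.200, 0.0000). A1 meets HD tangentially, so MD is at right angles to HD, so M = D + (0, -9.2) = (-57.200, -9.2000). Since MP ⟂ PE (tangency), |ME| = √(9.2² + 33.0²) = 34.258 regardless of where P sits on A1. So E lies on both circle(H, 63.89) and circle(M, 34.258); the below-HD intersection is E = (-47.976, -42.193). P is the foot of the tangent from E: P = (-65.070, -13.966).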